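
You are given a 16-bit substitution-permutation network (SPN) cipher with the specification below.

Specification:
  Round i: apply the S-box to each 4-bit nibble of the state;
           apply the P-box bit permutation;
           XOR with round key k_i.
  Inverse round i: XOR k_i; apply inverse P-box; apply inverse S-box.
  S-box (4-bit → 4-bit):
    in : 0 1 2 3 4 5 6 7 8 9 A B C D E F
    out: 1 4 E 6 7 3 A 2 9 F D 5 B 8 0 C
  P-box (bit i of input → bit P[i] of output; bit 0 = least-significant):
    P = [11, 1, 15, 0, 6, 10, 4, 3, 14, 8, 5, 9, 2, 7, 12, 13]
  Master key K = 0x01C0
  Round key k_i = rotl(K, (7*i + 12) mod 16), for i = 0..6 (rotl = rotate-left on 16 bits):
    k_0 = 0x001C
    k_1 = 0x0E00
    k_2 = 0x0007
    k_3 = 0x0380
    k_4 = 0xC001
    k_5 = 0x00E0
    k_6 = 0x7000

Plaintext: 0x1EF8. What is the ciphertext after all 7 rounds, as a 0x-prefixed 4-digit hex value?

0x477A

s_0 = plaintext = 0x1EF8
s_1 = Round(s_0, k_0) = 0x1805
s_2 = Round(s_1, k_1) = 0x5442
s_3 = Round(s_2, k_2) = 0xC5F0
s_4 = Round(s_3, k_3) = 0x6A1C
s_5 = Round(s_4, k_4) = 0xAAB2
s_6 = Round(s_5, k_5) = 0xF297
s_7 = Round(s_6, k_6) = 0x477A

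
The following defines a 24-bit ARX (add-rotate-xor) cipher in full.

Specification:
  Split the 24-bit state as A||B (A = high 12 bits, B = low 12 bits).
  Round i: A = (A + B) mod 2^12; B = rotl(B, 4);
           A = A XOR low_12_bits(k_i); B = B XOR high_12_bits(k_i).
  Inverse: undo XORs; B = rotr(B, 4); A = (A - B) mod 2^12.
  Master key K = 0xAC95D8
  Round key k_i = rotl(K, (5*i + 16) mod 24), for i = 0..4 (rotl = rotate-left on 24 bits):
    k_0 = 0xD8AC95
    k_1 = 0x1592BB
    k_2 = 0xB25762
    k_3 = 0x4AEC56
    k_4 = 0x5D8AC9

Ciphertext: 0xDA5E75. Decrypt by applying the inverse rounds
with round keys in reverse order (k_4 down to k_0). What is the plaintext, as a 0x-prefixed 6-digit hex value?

s_0 = ciphertext = 0xDA5E75
s_1 = InvRound(s_0, k_4) = 0x9B2DBA
s_2 = InvRound(s_1, k_3) = 0x153491
s_3 = InvRound(s_2, k_2) = 0x1364FB
s_4 = InvRound(s_3, k_1) = 0x13325A
s_5 = InvRound(s_4, k_0) = 0xCA90FD

0xCA90FD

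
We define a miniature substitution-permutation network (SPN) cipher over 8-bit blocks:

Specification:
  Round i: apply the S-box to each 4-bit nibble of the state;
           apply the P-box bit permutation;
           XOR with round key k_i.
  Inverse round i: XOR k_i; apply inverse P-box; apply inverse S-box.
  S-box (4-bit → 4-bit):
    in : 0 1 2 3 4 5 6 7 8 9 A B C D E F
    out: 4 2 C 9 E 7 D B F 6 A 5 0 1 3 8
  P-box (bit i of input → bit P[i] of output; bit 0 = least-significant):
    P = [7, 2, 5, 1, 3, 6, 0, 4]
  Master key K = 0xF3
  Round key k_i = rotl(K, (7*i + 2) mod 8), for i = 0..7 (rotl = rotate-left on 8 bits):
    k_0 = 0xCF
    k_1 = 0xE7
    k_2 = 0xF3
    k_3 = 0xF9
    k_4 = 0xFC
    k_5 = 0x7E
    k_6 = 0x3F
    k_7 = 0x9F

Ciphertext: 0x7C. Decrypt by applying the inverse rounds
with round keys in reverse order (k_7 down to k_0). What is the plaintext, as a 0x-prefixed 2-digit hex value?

0x8D

s_0 = ciphertext = 0x7C
s_1 = InvRound(s_0, k_7) = 0x96
s_2 = InvRound(s_1, k_6) = 0xBB
s_3 = InvRound(s_2, k_5) = 0x9E
s_4 = InvRound(s_3, k_4) = 0x12
s_5 = InvRound(s_4, k_3) = 0x56
s_6 = InvRound(s_5, k_2) = 0x05
s_7 = InvRound(s_6, k_1) = 0x16
s_8 = InvRound(s_7, k_0) = 0x8D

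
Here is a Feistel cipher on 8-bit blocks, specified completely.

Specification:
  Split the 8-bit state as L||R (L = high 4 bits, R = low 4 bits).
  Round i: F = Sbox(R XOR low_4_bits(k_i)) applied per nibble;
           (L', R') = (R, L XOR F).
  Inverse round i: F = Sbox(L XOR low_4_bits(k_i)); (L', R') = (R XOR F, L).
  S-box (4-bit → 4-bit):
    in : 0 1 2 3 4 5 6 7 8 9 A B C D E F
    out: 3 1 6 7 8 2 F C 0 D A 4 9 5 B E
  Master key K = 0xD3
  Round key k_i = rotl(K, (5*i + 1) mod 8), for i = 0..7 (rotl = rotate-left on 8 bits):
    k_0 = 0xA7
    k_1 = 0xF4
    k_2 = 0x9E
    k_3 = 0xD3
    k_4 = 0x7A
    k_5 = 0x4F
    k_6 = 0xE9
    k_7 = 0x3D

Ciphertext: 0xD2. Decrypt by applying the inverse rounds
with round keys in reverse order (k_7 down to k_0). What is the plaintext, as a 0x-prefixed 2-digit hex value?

0x0E

s_0 = ciphertext = 0xD2
s_1 = InvRound(s_0, k_7) = 0x1D
s_2 = InvRound(s_1, k_6) = 0xD1
s_3 = InvRound(s_2, k_5) = 0x7D
s_4 = InvRound(s_3, k_4) = 0x87
s_5 = InvRound(s_4, k_3) = 0x38
s_6 = InvRound(s_5, k_2) = 0xD3
s_7 = InvRound(s_6, k_1) = 0xED
s_8 = InvRound(s_7, k_0) = 0x0E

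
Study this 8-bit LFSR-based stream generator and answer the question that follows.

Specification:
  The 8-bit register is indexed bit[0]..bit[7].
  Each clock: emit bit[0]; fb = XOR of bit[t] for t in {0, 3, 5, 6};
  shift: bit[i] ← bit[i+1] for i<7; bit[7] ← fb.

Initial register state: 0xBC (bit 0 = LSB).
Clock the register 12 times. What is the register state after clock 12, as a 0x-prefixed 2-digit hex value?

0x23

reg_0 = 0xBC
clock 1: out=0, reg = 0x5E
clock 2: out=0, reg = 0x2F
clock 3: out=1, reg = 0x97
clock 4: out=1, reg = 0xCB
clock 5: out=1, reg = 0xE5
clock 6: out=1, reg = 0xF2
clock 7: out=0, reg = 0x79
clock 8: out=1, reg = 0x3C
clock 9: out=0, reg = 0x1E
clock 10: out=0, reg = 0x8F
clock 11: out=1, reg = 0x47
clock 12: out=1, reg = 0x23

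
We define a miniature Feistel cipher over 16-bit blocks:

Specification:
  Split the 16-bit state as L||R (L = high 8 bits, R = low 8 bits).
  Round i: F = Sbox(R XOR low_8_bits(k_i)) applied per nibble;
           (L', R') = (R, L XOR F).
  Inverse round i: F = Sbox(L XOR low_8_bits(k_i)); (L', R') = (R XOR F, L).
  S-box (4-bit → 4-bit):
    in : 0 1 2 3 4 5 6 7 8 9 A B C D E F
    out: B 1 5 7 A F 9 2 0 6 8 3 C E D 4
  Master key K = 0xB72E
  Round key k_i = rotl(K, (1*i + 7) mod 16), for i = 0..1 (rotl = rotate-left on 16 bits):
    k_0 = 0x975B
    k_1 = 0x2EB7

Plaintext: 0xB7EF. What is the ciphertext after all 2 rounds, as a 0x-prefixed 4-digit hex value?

s_0 = plaintext = 0xB7EF
s_1 = Round(s_0, k_0) = 0xEF8D
s_2 = Round(s_1, k_1) = 0x8D97

0x8D97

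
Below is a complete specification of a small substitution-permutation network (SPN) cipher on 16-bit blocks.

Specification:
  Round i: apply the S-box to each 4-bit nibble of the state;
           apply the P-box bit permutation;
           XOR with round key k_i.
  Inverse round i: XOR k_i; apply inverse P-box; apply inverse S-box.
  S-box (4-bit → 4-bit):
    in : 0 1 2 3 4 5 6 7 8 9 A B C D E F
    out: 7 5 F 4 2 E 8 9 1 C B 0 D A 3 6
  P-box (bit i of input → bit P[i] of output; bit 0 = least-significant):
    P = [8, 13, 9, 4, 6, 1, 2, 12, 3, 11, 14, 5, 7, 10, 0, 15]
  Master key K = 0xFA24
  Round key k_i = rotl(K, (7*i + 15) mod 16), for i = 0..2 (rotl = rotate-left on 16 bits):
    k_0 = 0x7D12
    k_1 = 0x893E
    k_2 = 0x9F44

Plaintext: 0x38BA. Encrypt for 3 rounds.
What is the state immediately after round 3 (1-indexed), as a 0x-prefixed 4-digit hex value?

0x8062

s_0 = plaintext = 0x38BA
s_1 = Round(s_0, k_0) = 0x5C0B
s_2 = Round(s_1, k_1) = 0x4D51
s_3 = Round(s_2, k_2) = 0x8062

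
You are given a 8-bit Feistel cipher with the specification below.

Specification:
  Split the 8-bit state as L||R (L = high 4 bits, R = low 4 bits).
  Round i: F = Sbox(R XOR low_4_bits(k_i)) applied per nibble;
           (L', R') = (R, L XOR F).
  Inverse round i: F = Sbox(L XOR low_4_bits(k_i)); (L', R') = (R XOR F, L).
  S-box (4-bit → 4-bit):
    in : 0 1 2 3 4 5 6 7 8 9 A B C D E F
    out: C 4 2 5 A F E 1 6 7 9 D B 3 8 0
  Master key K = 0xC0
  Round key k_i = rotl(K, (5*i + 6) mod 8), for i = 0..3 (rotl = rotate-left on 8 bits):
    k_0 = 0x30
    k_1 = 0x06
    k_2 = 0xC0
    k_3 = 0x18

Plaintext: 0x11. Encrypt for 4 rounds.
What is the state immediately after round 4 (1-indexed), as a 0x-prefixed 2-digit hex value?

0xF5

s_0 = plaintext = 0x11
s_1 = Round(s_0, k_0) = 0x15
s_2 = Round(s_1, k_1) = 0x54
s_3 = Round(s_2, k_2) = 0x4F
s_4 = Round(s_3, k_3) = 0xF5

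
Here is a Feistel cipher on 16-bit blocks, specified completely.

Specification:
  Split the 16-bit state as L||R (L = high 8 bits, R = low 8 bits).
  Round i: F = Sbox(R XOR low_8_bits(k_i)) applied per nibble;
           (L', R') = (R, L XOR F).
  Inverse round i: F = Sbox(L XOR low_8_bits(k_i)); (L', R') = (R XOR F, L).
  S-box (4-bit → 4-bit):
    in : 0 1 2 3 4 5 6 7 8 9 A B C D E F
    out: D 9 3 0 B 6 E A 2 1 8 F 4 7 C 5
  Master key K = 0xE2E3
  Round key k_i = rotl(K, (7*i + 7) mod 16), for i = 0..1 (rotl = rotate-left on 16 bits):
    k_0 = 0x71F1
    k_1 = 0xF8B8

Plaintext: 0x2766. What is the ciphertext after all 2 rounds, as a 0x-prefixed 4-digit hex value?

0x3D40

s_0 = plaintext = 0x2766
s_1 = Round(s_0, k_0) = 0x663D
s_2 = Round(s_1, k_1) = 0x3D40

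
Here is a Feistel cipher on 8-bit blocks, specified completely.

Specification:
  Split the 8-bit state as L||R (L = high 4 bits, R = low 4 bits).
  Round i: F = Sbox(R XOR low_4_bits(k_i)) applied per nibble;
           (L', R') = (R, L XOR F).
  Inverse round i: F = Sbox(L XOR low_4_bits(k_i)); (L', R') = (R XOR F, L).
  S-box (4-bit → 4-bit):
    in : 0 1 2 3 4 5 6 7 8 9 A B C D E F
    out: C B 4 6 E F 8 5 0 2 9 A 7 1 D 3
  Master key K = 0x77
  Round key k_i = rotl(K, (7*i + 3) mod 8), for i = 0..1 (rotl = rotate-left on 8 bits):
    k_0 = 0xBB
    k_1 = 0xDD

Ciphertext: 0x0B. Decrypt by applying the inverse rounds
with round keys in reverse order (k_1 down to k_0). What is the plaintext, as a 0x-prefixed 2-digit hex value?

0xBA

s_0 = ciphertext = 0x0B
s_1 = InvRound(s_0, k_1) = 0xA0
s_2 = InvRound(s_1, k_0) = 0xBA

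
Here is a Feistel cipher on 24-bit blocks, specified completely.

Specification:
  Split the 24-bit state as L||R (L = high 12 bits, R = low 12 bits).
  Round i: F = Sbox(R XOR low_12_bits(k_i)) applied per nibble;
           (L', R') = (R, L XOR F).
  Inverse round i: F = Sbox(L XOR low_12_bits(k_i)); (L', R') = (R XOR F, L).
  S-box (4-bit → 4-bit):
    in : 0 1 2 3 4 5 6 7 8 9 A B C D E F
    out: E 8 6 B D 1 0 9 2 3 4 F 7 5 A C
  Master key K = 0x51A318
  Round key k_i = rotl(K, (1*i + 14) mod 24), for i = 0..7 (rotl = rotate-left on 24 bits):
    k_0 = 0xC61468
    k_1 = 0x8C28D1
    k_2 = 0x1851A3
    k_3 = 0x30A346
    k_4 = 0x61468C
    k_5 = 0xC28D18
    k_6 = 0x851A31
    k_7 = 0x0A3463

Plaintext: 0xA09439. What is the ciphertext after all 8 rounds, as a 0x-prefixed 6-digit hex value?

s_0 = plaintext = 0xA09439
s_1 = Round(s_0, k_0) = 0x439411
s_2 = Round(s_1, k_1) = 0x411347
s_3 = Round(s_2, k_2) = 0x3472BC
s_4 = Round(s_3, k_3) = 0x2BCB83
s_5 = Round(s_4, k_4) = 0xB83750
s_6 = Round(s_5, k_5) = 0x750F51
s_7 = Round(s_6, k_6) = 0xF5165E
s_8 = Round(s_7, k_7) = 0x65E9E4

0x65E9E4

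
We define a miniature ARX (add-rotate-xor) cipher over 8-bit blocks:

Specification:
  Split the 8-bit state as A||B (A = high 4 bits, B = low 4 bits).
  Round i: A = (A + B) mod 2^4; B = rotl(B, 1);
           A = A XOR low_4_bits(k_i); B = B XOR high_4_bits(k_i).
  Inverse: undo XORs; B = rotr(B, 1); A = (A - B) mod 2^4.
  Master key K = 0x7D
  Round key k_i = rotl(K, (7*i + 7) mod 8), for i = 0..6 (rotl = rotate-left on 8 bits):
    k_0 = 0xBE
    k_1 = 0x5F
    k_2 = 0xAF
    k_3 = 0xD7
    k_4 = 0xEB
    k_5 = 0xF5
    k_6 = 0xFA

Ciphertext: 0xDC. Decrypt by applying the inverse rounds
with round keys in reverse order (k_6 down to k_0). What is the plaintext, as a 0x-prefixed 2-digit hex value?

s_0 = ciphertext = 0xDC
s_1 = InvRound(s_0, k_6) = 0xE9
s_2 = InvRound(s_1, k_5) = 0x83
s_3 = InvRound(s_2, k_4) = 0x5E
s_4 = InvRound(s_3, k_3) = 0x99
s_5 = InvRound(s_4, k_2) = 0xD9
s_6 = InvRound(s_5, k_1) = 0xC6
s_7 = InvRound(s_6, k_0) = 0x4E

0x4E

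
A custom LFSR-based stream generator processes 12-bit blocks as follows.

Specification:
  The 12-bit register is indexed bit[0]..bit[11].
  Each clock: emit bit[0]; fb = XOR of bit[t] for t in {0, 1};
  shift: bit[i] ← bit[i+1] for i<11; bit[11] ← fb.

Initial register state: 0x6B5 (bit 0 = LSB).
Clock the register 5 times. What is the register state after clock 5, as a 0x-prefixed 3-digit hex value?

0x7B5

reg_0 = 0x6B5
clock 1: out=1, reg = 0xB5A
clock 2: out=0, reg = 0xDAD
clock 3: out=1, reg = 0xED6
clock 4: out=0, reg = 0xF6B
clock 5: out=1, reg = 0x7B5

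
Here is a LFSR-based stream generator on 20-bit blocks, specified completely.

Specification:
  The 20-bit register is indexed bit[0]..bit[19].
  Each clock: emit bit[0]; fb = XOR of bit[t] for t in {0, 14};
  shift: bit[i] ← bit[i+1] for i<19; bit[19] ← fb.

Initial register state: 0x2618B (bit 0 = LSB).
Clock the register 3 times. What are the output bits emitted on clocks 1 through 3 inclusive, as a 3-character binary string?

reg_0 = 0x2618B
clock 1: out=1, reg = 0x130C5
clock 2: out=1, reg = 0x89862
clock 3: out=0, reg = 0x44C31

110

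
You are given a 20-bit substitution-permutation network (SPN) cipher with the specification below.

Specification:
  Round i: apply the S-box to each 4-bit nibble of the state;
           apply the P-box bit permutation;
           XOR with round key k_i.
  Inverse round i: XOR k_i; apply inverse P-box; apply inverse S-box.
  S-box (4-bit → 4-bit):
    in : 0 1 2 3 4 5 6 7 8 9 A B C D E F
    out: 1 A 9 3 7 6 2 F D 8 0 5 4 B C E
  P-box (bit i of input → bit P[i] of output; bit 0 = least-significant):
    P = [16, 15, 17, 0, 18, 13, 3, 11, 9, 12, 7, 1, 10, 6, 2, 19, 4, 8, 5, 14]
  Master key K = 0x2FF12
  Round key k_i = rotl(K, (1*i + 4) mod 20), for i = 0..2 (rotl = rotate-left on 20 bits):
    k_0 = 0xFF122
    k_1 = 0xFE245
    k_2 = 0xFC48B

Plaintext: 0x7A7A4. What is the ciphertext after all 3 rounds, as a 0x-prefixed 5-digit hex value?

0x4650E

s_0 = plaintext = 0x7A7A4
s_1 = Round(s_0, k_0) = 0xC2290
s_2 = Round(s_1, k_1) = 0x6EC67
s_3 = Round(s_2, k_2) = 0x4650E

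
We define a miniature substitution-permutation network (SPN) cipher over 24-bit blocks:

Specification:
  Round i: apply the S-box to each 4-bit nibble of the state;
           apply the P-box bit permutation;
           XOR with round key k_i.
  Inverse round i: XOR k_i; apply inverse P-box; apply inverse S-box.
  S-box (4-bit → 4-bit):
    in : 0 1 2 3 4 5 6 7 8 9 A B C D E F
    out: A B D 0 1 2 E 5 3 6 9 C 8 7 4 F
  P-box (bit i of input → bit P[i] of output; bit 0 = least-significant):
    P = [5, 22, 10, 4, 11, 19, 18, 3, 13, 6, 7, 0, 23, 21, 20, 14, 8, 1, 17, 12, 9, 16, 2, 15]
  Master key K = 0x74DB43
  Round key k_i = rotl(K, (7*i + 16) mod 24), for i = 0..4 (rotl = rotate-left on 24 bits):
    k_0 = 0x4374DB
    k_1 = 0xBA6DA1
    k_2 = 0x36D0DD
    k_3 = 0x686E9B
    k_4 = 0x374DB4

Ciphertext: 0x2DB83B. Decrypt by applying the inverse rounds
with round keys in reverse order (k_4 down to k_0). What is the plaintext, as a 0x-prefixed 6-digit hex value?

s_0 = ciphertext = 0x2DB83B
s_1 = InvRound(s_0, k_4) = 0xBFB20E
s_2 = InvRound(s_1, k_3) = 0x6B2B76
s_3 = InvRound(s_2, k_2) = 0x11B2F8
s_4 = InvRound(s_3, k_1) = 0x12101B
s_5 = InvRound(s_4, k_0) = 0x53BD39

0x53BD39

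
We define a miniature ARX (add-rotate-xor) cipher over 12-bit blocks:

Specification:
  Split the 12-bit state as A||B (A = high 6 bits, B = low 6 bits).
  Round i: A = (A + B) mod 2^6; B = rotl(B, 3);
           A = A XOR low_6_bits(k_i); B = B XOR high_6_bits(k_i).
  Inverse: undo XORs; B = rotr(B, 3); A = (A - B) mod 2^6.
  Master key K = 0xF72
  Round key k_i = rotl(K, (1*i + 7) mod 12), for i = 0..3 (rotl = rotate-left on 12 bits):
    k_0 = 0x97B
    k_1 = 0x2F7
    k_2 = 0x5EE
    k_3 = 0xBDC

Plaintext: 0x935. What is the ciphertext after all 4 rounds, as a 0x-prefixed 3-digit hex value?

0x6C7

s_0 = plaintext = 0x935
s_1 = Round(s_0, k_0) = 0x88B
s_2 = Round(s_1, k_1) = 0x692
s_3 = Round(s_2, k_2) = 0x085
s_4 = Round(s_3, k_3) = 0x6C7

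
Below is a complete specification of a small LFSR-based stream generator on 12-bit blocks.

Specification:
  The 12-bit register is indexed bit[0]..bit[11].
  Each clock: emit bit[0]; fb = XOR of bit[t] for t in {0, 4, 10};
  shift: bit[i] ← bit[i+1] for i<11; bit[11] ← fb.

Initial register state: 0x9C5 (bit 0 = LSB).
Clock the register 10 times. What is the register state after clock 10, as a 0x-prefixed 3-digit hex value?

0xD1E

reg_0 = 0x9C5
clock 1: out=1, reg = 0xCE2
clock 2: out=0, reg = 0xE71
clock 3: out=1, reg = 0xF38
clock 4: out=0, reg = 0x79C
clock 5: out=0, reg = 0x3CE
clock 6: out=0, reg = 0x1E7
clock 7: out=1, reg = 0x8F3
clock 8: out=1, reg = 0x479
clock 9: out=1, reg = 0xA3C
clock 10: out=0, reg = 0xD1E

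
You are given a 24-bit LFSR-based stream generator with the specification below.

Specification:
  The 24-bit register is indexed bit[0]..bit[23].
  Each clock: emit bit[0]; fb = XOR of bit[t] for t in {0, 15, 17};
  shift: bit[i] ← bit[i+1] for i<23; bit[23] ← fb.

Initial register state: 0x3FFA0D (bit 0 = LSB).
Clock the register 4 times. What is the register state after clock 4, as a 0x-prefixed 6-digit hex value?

0xD3FFA0

reg_0 = 0x3FFA0D
clock 1: out=1, reg = 0x9FFD06
clock 2: out=0, reg = 0x4FFE83
clock 3: out=1, reg = 0xA7FF41
clock 4: out=1, reg = 0xD3FFA0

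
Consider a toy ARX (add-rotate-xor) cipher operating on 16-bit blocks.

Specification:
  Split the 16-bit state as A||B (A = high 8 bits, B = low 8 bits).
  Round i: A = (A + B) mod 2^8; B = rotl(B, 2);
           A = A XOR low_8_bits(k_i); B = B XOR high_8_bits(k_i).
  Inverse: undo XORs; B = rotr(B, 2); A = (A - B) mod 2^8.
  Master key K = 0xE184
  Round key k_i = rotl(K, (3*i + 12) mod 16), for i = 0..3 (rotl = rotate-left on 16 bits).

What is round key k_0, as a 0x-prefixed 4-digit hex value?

K = 0xE184
k_0 = rotl(K, (3*0+12) mod 16) = rotl(K, 12) = 0x4E18

0x4E18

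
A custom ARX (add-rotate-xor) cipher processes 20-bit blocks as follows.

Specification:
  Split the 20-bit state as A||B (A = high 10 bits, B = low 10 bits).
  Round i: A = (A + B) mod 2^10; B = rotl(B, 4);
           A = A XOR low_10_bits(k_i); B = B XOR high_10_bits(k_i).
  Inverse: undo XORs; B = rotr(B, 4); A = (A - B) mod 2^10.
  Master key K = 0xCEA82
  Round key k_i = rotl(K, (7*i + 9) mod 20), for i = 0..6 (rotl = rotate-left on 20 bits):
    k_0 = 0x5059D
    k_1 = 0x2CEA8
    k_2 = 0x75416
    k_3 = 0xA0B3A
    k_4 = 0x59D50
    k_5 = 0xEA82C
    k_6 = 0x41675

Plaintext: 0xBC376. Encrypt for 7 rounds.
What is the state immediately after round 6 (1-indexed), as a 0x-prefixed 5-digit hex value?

s_0 = plaintext = 0xBC376
s_1 = Round(s_0, k_0) = 0xFEE2C
s_2 = Round(s_1, k_1) = 0x23E7B
s_3 = Round(s_2, k_2) = 0xC726C
s_4 = Round(s_3, k_3) = 0xAC84B
s_5 = Round(s_4, k_4) = 0xEB5D6
s_6 = Round(s_5, k_5) = 0x6BECD
s_7 = Round(s_6, k_6) = 0x825DE

0x6BECD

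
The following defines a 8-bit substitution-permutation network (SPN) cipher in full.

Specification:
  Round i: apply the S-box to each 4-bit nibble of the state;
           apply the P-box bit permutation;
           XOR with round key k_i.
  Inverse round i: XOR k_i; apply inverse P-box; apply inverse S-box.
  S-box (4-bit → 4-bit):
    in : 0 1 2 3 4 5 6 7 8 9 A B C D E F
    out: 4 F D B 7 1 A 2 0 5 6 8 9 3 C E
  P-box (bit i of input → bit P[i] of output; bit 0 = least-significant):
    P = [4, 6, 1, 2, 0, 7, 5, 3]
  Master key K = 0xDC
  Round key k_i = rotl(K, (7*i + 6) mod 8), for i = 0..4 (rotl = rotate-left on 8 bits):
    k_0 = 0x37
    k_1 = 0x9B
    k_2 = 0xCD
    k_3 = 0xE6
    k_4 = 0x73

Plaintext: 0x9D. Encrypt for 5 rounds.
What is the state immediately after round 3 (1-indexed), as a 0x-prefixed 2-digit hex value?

0x4B

s_0 = plaintext = 0x9D
s_1 = Round(s_0, k_0) = 0x46
s_2 = Round(s_1, k_1) = 0x7E
s_3 = Round(s_2, k_2) = 0x4B
s_4 = Round(s_3, k_3) = 0x43
s_5 = Round(s_4, k_4) = 0x86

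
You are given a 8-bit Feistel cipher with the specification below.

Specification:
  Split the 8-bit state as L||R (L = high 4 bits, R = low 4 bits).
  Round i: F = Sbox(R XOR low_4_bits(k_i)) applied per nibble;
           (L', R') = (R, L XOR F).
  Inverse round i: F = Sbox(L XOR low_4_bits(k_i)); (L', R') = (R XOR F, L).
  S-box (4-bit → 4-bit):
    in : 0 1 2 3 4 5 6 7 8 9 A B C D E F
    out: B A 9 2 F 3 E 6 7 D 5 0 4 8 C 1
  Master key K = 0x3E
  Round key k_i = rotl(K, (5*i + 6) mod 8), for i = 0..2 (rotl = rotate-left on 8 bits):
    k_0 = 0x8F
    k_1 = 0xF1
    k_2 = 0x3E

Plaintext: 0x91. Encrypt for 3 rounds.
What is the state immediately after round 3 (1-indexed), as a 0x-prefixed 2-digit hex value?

0xEE

s_0 = plaintext = 0x91
s_1 = Round(s_0, k_0) = 0x15
s_2 = Round(s_1, k_1) = 0x5E
s_3 = Round(s_2, k_2) = 0xEE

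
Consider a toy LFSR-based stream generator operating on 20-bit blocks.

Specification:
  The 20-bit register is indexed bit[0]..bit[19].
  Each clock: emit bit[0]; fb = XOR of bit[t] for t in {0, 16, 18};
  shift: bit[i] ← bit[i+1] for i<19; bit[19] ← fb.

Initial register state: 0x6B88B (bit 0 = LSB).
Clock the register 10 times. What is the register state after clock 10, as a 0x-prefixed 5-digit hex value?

reg_0 = 0x6B88B
clock 1: out=1, reg = 0x35C45
clock 2: out=1, reg = 0x1AE22
clock 3: out=0, reg = 0x8D711
clock 4: out=1, reg = 0xC6B88
clock 5: out=0, reg = 0xE35C4
clock 6: out=0, reg = 0xF1AE2
clock 7: out=0, reg = 0x78D71
clock 8: out=1, reg = 0xBC6B8
clock 9: out=0, reg = 0xDE35C
clock 10: out=0, reg = 0x6F1AE

0x6F1AE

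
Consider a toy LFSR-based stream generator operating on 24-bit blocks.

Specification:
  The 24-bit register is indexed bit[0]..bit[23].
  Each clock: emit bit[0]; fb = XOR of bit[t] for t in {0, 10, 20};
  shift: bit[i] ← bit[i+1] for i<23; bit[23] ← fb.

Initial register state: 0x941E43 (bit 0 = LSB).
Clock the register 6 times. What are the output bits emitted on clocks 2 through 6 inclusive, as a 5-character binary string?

reg_0 = 0x941E43
clock 1: out=1, reg = 0xCA0F21
clock 2: out=1, reg = 0x650790
clock 3: out=0, reg = 0xB283C8
clock 4: out=0, reg = 0xD941E4
clock 5: out=0, reg = 0xECA0F2
clock 6: out=0, reg = 0x765079

10000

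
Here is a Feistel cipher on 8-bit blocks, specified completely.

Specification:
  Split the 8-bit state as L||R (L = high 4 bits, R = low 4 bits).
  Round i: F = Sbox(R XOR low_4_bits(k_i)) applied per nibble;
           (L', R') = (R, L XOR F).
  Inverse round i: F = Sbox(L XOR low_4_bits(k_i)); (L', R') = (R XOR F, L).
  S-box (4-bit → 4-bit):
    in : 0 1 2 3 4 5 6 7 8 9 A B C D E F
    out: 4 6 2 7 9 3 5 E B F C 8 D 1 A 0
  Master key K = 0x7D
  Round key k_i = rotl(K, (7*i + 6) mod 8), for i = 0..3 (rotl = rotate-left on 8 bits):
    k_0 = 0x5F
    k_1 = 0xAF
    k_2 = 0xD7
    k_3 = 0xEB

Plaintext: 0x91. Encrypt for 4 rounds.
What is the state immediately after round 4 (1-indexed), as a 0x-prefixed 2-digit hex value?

0xB8

s_0 = plaintext = 0x91
s_1 = Round(s_0, k_0) = 0x13
s_2 = Round(s_1, k_1) = 0x3C
s_3 = Round(s_2, k_2) = 0xCB
s_4 = Round(s_3, k_3) = 0xB8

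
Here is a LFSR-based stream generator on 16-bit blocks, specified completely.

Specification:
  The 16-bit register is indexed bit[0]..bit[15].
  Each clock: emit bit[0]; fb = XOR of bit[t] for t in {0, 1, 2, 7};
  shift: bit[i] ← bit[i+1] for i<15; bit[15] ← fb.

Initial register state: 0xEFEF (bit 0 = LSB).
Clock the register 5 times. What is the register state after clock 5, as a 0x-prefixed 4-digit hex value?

0xE77F

reg_0 = 0xEFEF
clock 1: out=1, reg = 0x77F7
clock 2: out=1, reg = 0x3BFB
clock 3: out=1, reg = 0x9DFD
clock 4: out=1, reg = 0xCEFE
clock 5: out=0, reg = 0xE77F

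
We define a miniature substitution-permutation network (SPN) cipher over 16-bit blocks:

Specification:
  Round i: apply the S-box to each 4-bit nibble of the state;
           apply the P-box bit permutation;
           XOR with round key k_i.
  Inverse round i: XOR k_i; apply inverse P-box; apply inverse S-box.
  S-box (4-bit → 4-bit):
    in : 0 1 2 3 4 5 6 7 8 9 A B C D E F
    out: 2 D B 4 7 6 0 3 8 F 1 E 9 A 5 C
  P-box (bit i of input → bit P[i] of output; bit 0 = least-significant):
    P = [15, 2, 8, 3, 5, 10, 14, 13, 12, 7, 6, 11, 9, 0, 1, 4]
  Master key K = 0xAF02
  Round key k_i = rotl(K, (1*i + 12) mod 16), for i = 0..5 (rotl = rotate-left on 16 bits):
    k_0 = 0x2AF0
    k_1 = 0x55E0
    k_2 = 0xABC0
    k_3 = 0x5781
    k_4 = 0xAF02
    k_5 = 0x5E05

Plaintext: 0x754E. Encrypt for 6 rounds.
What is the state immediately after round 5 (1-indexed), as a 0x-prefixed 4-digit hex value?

0x8724

s_0 = plaintext = 0x754E
s_1 = Round(s_0, k_0) = 0xED11
s_2 = Round(s_1, k_1) = 0xBE4A
s_3 = Round(s_2, k_2) = 0x7FB3
s_4 = Round(s_3, k_3) = 0x38C0
s_5 = Round(s_4, k_4) = 0x8724
s_6 = Round(s_5, k_5) = 0xEBB1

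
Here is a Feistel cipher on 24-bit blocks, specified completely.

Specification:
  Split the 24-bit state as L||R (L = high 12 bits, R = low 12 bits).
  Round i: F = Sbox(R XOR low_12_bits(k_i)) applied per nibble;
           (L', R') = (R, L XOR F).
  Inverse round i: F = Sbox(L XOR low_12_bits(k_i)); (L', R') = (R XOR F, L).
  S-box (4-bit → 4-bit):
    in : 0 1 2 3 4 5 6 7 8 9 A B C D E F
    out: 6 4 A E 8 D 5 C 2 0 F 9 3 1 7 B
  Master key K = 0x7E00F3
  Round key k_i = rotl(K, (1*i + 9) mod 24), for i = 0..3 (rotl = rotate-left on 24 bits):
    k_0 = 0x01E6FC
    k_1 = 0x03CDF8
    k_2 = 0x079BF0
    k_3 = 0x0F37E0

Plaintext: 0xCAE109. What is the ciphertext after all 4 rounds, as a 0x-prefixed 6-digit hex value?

0x93576D

s_0 = plaintext = 0xCAE109
s_1 = Round(s_0, k_0) = 0x109013
s_2 = Round(s_1, k_1) = 0x013070
s_3 = Round(s_2, k_2) = 0x070935
s_4 = Round(s_3, k_3) = 0x93576D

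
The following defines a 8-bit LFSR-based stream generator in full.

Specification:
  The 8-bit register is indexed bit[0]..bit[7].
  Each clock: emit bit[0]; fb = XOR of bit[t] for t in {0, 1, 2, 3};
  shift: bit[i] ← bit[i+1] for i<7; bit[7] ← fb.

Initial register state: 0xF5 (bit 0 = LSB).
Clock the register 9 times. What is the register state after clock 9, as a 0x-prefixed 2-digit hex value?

reg_0 = 0xF5
clock 1: out=1, reg = 0x7A
clock 2: out=0, reg = 0x3D
clock 3: out=1, reg = 0x9E
clock 4: out=0, reg = 0xCF
clock 5: out=1, reg = 0x67
clock 6: out=1, reg = 0xB3
clock 7: out=1, reg = 0x59
clock 8: out=1, reg = 0x2C
clock 9: out=0, reg = 0x16

0x16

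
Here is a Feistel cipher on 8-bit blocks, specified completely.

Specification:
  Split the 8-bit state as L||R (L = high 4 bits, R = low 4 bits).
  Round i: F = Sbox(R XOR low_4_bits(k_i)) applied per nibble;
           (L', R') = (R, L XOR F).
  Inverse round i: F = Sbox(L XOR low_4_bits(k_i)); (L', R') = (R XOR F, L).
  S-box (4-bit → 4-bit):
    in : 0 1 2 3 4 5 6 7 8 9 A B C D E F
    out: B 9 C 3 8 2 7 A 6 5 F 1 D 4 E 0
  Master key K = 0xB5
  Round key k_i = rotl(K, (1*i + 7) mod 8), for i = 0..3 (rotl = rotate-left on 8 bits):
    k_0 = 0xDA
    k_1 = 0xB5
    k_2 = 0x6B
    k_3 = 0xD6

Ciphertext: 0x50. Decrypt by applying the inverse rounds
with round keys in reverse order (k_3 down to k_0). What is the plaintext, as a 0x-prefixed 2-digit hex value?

s_0 = ciphertext = 0x50
s_1 = InvRound(s_0, k_3) = 0x35
s_2 = InvRound(s_1, k_2) = 0x33
s_3 = InvRound(s_2, k_1) = 0x43
s_4 = InvRound(s_3, k_0) = 0xD4

0xD4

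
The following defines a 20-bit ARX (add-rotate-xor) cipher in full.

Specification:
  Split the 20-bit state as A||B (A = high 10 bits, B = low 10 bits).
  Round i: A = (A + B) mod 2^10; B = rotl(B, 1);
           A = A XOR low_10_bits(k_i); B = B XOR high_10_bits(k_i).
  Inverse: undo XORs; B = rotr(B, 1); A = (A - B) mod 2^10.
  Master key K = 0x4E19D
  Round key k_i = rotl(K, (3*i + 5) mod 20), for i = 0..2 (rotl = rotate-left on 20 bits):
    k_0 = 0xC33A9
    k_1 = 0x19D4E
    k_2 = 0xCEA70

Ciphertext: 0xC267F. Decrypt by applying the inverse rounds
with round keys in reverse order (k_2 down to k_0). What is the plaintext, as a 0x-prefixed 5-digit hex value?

s_0 = ciphertext = 0xC267F
s_1 = InvRound(s_0, k_2) = 0xB5EA2
s_2 = InvRound(s_1, k_1) = 0x0DF62
s_3 = InvRound(s_2, k_0) = 0xD9C37

0xD9C37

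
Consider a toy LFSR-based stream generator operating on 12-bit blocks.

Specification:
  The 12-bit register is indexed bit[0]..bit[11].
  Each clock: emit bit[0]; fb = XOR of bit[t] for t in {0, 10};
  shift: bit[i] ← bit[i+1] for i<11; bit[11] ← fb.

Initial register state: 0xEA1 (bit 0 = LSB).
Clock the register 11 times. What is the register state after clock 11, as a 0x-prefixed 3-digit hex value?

reg_0 = 0xEA1
clock 1: out=1, reg = 0x750
clock 2: out=0, reg = 0xBA8
clock 3: out=0, reg = 0x5D4
clock 4: out=0, reg = 0xAEA
clock 5: out=0, reg = 0x575
clock 6: out=1, reg = 0x2BA
clock 7: out=0, reg = 0x15D
clock 8: out=1, reg = 0x8AE
clock 9: out=0, reg = 0x457
clock 10: out=1, reg = 0x22B
clock 11: out=1, reg = 0x915

0x915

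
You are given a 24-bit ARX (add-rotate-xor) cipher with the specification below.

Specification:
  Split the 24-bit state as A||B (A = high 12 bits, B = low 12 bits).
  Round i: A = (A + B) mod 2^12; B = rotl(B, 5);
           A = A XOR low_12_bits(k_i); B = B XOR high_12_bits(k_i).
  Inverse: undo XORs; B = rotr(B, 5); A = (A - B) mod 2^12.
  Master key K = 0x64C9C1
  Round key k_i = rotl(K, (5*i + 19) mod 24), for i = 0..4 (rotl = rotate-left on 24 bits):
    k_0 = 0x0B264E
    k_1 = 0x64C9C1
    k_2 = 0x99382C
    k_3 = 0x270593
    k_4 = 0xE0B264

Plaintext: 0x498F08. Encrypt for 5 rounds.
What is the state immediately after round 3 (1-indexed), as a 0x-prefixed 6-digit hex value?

0xA06074

s_0 = plaintext = 0x498F08
s_1 = Round(s_0, k_0) = 0x5EE1AC
s_2 = Round(s_1, k_1) = 0xE5B3CF
s_3 = Round(s_2, k_2) = 0xA06074
s_4 = Round(s_3, k_3) = 0xFE9CF0
s_5 = Round(s_4, k_4) = 0xEBD012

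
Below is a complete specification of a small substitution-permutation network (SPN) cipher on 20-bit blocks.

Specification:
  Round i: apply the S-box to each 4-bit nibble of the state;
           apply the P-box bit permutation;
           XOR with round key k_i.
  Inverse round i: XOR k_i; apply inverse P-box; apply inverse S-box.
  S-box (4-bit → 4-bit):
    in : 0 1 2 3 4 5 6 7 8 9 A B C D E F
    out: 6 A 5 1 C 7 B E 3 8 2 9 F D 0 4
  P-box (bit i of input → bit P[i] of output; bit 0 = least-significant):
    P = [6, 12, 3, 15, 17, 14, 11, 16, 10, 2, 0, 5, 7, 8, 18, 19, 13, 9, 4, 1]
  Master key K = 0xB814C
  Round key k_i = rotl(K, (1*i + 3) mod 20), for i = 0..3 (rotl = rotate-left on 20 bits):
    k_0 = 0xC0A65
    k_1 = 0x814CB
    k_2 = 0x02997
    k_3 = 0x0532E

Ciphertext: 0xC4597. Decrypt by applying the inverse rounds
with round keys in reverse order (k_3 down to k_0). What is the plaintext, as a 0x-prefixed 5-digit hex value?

s_0 = ciphertext = 0xC4597
s_1 = InvRound(s_0, k_3) = 0x0DDE0
s_2 = InvRound(s_1, k_2) = 0xDECA6
s_3 = InvRound(s_2, k_1) = 0x3F77C
s_4 = InvRound(s_3, k_0) = 0x272C7

0x272C7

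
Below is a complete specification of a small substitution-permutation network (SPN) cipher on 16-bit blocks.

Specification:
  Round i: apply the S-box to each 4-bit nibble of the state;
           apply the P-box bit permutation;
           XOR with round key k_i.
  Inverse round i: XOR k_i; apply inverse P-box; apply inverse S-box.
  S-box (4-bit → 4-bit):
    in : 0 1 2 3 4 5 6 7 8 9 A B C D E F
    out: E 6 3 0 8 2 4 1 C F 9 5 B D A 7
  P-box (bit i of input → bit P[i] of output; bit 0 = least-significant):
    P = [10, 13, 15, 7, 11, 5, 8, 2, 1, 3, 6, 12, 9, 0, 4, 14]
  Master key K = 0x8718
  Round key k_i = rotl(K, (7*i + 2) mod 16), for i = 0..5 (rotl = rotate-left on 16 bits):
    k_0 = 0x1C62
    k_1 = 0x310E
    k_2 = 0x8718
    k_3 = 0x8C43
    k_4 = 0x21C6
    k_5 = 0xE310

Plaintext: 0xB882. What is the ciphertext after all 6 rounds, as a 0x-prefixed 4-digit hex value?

s_0 = plaintext = 0xB882
s_1 = Round(s_0, k_0) = 0x2B36
s_2 = Round(s_1, k_1) = 0xB34D
s_3 = Round(s_2, k_2) = 0x018C
s_4 = Round(s_3, k_3) = 0xE99E
s_5 = Round(s_4, k_4) = 0x5829
s_6 = Round(s_5, k_5) = 0x5FF1

0x5FF1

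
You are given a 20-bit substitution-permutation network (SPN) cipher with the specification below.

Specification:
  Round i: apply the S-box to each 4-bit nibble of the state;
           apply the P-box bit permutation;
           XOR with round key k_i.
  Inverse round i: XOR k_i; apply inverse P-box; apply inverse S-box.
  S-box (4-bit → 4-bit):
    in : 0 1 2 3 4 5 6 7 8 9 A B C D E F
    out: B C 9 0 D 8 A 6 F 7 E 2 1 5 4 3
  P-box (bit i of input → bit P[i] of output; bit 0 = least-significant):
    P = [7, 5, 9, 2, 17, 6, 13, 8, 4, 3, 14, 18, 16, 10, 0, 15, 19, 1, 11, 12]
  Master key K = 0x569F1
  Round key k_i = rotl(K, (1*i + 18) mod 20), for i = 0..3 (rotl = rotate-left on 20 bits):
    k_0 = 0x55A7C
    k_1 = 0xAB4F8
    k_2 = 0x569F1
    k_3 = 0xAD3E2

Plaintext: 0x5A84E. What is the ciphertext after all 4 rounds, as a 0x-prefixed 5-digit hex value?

0xE4B6F

s_0 = plaintext = 0x5A84E
s_1 = Round(s_0, k_0) = 0x3AD65
s_2 = Round(s_1, k_1) = 0xA71AD
s_3 = Round(s_2, k_2) = 0x11632
s_4 = Round(s_3, k_3) = 0xE4B6F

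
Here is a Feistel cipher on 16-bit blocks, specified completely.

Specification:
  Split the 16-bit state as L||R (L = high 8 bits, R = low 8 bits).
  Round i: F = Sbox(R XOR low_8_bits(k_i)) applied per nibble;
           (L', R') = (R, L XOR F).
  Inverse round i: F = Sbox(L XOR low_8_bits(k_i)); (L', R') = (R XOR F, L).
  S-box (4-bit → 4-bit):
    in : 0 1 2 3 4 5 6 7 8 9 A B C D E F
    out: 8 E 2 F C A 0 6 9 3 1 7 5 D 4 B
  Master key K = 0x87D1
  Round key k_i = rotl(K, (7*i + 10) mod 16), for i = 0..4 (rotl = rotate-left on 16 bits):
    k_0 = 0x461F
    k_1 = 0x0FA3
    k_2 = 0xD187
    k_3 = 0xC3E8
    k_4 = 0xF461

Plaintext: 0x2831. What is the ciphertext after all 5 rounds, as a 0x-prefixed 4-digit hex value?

s_0 = plaintext = 0x2831
s_1 = Round(s_0, k_0) = 0x310C
s_2 = Round(s_1, k_1) = 0x0C2A
s_3 = Round(s_2, k_2) = 0x2A11
s_4 = Round(s_3, k_3) = 0x1199
s_5 = Round(s_4, k_4) = 0x99A8

0x99A8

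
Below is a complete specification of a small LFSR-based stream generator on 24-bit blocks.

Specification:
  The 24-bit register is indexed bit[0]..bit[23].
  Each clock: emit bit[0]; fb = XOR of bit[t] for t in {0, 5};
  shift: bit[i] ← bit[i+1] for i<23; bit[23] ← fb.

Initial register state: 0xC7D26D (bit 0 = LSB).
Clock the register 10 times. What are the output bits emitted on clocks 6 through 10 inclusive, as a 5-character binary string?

11001

reg_0 = 0xC7D26D
clock 1: out=1, reg = 0x63E936
clock 2: out=0, reg = 0xB1F49B
clock 3: out=1, reg = 0xD8FA4D
clock 4: out=1, reg = 0xEC7D26
clock 5: out=0, reg = 0xF63E93
clock 6: out=1, reg = 0xFB1F49
clock 7: out=1, reg = 0xFD8FA4
clock 8: out=0, reg = 0xFEC7D2
clock 9: out=0, reg = 0x7F63E9
clock 10: out=1, reg = 0x3FB1F4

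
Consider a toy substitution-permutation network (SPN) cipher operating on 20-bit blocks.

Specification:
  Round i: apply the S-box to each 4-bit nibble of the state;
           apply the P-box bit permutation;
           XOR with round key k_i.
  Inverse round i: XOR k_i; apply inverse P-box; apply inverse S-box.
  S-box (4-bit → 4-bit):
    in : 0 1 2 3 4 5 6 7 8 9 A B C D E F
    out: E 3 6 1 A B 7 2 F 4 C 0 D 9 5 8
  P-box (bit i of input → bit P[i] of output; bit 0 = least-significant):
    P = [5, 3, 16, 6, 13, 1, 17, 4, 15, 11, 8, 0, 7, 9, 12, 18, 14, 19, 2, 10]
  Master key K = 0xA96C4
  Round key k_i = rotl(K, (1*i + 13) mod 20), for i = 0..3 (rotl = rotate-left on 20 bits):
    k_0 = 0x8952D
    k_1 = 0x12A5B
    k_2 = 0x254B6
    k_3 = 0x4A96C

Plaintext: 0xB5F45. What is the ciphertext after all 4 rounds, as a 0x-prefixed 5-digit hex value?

0x1CD00

s_0 = plaintext = 0xB5F45
s_1 = Round(s_0, k_0) = 0xC97D6
s_2 = Round(s_1, k_1) = 0x05667
s_3 = Round(s_2, k_2) = 0xCFB38
s_4 = Round(s_3, k_3) = 0x1CD00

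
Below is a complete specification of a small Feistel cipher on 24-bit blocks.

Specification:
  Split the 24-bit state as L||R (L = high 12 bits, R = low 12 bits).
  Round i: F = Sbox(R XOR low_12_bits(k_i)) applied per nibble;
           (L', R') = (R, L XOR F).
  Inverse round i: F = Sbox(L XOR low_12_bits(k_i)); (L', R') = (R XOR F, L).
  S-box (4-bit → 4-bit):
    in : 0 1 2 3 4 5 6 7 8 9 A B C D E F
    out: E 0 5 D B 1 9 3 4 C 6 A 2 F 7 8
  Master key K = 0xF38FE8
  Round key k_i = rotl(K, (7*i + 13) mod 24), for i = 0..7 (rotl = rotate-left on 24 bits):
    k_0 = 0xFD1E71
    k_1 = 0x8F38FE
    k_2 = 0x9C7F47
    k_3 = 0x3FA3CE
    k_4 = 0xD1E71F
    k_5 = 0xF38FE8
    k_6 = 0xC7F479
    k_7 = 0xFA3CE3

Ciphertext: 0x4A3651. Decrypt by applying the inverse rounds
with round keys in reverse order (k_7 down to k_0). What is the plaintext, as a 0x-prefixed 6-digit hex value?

s_0 = ciphertext = 0x4A3651
s_1 = InvRound(s_0, k_7) = 0x2EF4A3
s_2 = InvRound(s_1, k_6) = 0xD6A2EF
s_3 = InvRound(s_2, k_5) = 0x7AAD6A
s_4 = InvRound(s_3, k_4) = 0x3CB7AA
s_5 = InvRound(s_4, k_3) = 0x94B3CB
s_6 = InvRound(s_5, k_2) = 0xA2994B
s_7 = InvRound(s_6, k_1) = 0xCB8A29
s_8 = InvRound(s_7, k_0) = 0xF05CB8

0xF05CB8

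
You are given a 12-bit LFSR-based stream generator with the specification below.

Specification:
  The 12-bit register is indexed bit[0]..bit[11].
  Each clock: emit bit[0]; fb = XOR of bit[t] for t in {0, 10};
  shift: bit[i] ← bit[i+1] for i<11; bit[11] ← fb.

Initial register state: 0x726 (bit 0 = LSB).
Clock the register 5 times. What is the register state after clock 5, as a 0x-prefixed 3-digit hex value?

reg_0 = 0x726
clock 1: out=0, reg = 0xB93
clock 2: out=1, reg = 0xDC9
clock 3: out=1, reg = 0x6E4
clock 4: out=0, reg = 0xB72
clock 5: out=0, reg = 0x5B9

0x5B9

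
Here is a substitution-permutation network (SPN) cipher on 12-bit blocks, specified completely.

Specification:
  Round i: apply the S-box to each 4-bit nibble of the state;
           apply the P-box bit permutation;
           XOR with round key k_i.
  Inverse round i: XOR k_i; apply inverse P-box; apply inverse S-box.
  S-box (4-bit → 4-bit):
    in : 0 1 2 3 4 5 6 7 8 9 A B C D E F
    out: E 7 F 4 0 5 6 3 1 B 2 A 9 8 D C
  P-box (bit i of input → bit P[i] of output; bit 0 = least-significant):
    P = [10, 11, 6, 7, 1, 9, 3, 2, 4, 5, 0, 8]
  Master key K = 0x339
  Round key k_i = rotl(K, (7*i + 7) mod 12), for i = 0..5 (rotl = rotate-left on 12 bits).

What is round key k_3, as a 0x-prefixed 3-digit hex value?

K = 0x339
k_0 = rotl(K, (7*0+7) mod 12) = rotl(K, 7) = 0xC99
k_1 = rotl(K, (7*1+7) mod 12) = rotl(K, 2) = 0xCE4
k_2 = rotl(K, (7*2+7) mod 12) = rotl(K, 9) = 0x267
k_3 = rotl(K, (7*3+7) mod 12) = rotl(K, 4) = 0x393

0x393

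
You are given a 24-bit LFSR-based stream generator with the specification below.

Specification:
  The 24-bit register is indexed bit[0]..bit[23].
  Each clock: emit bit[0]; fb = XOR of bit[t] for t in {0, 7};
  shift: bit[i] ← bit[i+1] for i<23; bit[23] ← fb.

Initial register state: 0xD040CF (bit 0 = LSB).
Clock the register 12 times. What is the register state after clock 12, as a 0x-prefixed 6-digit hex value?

0x04ED04

reg_0 = 0xD040CF
clock 1: out=1, reg = 0x682067
clock 2: out=1, reg = 0xB41033
clock 3: out=1, reg = 0xDA0819
clock 4: out=1, reg = 0xED040C
clock 5: out=0, reg = 0x768206
clock 6: out=0, reg = 0x3B4103
clock 7: out=1, reg = 0x9DA081
clock 8: out=1, reg = 0x4ED040
clock 9: out=0, reg = 0x276820
clock 10: out=0, reg = 0x13B410
clock 11: out=0, reg = 0x09DA08
clock 12: out=0, reg = 0x04ED04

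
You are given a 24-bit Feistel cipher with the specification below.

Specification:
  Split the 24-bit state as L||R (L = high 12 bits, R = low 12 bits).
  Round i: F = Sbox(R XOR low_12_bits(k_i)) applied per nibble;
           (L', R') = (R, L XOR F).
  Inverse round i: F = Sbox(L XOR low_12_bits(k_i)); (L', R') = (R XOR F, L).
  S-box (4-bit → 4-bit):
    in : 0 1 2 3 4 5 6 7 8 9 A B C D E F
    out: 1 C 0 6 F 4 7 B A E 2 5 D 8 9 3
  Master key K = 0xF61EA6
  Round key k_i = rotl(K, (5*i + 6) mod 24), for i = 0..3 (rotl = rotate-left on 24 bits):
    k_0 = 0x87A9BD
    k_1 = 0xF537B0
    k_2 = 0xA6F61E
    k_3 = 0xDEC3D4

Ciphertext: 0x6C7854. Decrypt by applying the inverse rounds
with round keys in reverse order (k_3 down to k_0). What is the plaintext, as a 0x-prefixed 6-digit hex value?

0x242A10

s_0 = ciphertext = 0x6C7854
s_1 = InvRound(s_0, k_3) = 0xC926C7
s_2 = InvRound(s_1, k_2) = 0x46AC92
s_3 = InvRound(s_2, k_1) = 0xA1046A
s_4 = InvRound(s_3, k_0) = 0x242A10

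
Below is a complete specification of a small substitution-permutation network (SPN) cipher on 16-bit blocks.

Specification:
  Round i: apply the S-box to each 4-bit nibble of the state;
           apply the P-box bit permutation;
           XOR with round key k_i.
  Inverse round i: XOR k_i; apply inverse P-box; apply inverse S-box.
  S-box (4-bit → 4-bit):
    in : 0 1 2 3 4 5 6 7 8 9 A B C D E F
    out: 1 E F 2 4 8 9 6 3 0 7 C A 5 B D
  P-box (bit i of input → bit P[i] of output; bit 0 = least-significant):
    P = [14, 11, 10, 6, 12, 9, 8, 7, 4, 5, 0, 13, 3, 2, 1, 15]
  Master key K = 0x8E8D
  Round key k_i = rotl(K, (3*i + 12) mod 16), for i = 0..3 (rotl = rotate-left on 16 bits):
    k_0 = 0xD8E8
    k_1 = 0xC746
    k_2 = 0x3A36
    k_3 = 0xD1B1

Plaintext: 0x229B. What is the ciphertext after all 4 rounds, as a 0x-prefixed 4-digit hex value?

s_0 = plaintext = 0x229B
s_1 = Round(s_0, k_0) = 0x7C97
s_2 = Round(s_1, k_1) = 0xEB60
s_3 = Round(s_2, k_2) = 0xCABB
s_4 = Round(s_3, k_3) = 0x5444

0x5444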